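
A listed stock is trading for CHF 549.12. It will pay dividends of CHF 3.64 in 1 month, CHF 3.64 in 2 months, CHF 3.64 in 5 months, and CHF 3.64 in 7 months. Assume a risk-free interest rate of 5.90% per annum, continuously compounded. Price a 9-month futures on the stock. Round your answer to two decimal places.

CHF 559.02

PV(dividends) I = 3.64·e^(−0.0590·1/12) + 3.64·e^(−0.0590·2/12) + 3.64·e^(−0.0590·5/12) + 3.64·e^(−0.0590·7/12)
I = 3.6221 + 3.6044 + 3.5516 + 3.5169 = 14.2950
F = (S − I)·e^(rT) = (549.12 − 14.2950) · e^(0.0590·9/12)
= 534.8250 · e^0.044250 = 534.8250 × 1.045244 = CHF 559.02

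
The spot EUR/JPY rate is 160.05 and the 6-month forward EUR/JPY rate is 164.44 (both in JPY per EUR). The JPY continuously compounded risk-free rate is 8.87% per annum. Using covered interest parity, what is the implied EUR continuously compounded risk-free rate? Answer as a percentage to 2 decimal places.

F = S·e^((r_JPY − r_EUR)T) ⇒ r_EUR = r_JPY − ln(F/S)/T
ln(164.44/160.05) = 0.027059; /(6/12) = 0.054118
r_EUR = 0.0887 − 0.054118 = 0.034582
r_EUR = 3.46%

3.46%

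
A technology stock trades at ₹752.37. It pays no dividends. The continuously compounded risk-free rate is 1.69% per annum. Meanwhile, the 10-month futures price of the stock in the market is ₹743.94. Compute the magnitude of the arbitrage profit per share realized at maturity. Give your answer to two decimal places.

₹19.10 per share

Fair futures: F* = S·e^(carry·T), with carry = r = 0.0169
F* = 752.37 · e^(0.0169 × 10/12) = 752.37 · e^0.014083 = 752.37 × 1.014183 = ₹763.0409
Market ₹743.94 < fair ₹763.0409: forward underpriced → reverse cash-and-carry (short spot, go long the forward).
At maturity, profit = |F_mkt − F*| = |743.94 − 763.0409| = ₹19.10 per share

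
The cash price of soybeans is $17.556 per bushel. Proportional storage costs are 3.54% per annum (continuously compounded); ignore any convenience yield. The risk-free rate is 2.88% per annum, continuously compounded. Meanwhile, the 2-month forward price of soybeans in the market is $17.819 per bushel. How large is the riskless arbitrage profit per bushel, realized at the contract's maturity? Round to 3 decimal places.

$0.074 per bushel

Fair forward: F* = S·e^(carry·T), with carry = (r + u) = 0.0288 + 0.0354 = 0.0642
F* = 17.556 · e^(0.0642 × 2/12) = 17.556 · e^0.010700 = 17.556 × 1.010757 = $17.7448
Market $17.819 > fair $17.7448: forward overpriced → cash-and-carry (buy spot, short the forward).
At maturity, profit = |F_mkt − F*| = |17.819 − 17.7448| = $0.074 per bushel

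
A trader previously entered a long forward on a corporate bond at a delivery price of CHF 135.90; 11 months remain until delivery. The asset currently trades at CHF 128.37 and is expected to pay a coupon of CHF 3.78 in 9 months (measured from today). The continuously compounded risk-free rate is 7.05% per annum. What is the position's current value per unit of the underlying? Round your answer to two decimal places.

-CHF 2.61

PV(remaining coupons) I = 3.78·e^(−0.0705·9/12) = 3.5853
Current forward F = (S − I)·e^(rT) = (128.37 − 3.5853)·e^(0.0705·11/12) = 124.7847 × 1.066759 = 133.1152
Value (long) = (F − K)·e^(−rT) = (133.1152 − 135.90) × 0.937419 = -2.6105
Value = -CHF 2.61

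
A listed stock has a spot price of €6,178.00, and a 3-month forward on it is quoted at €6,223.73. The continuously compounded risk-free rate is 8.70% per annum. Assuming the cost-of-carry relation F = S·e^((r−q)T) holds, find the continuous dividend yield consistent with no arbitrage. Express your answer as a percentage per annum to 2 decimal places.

From F = S·e^((r−q)T): (r − q) = ln(F/S)/T
ln(6223.73/6178.00) = ln(1.007402) = 0.007375
(r − q) = 0.007375 / (3/12) = 0.029500
q = r − ln(F/S)/T = 0.0870 − 0.029500 = 0.057500
q = 5.75%

5.75%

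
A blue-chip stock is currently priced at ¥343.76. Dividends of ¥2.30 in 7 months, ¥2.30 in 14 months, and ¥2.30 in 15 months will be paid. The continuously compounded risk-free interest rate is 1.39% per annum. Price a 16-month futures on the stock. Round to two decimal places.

¥343.26

PV(dividends) I = 2.30·e^(−0.0139·7/12) + 2.30·e^(−0.0139·14/12) + 2.30·e^(−0.0139·15/12)
I = 2.2814 + 2.2630 + 2.2604 = 6.8048
F = (S − I)·e^(rT) = (343.76 − 6.8048) · e^(0.0139·16/12)
= 336.9552 · e^0.018533 = 336.9552 × 1.018706 = ¥343.26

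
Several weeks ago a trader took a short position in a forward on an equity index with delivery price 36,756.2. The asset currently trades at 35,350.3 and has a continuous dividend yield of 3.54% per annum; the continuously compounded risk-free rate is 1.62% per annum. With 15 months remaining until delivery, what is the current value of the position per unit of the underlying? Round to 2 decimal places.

Current fair forward for the remaining 15 months: F = S·e^((r − q)·T), (r − q) = 0.0162 − 0.0354 = -0.0192
F = 35350.3 · e^(-0.0192 × 15/12) = 35350.3 × 0.97628571 = 34511.9927
Value of long forward = (F − K)·e^(−rT) = (34511.9927 − 36756.2) · e^(−0.0162·15/12)
= -2244.2073 × 0.97995365 = -2199.22
Short position value = −(long value) = 2199.22

2199.22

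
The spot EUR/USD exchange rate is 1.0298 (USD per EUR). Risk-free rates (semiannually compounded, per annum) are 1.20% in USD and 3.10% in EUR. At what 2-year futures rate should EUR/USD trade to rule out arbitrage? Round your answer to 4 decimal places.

0.9918

By covered interest parity, F = S · (1+r_USD/2)^(2T) / (1+r_EUR/2)^(2T)
= 1.0298 × 1.024217 / 1.063456 = 1.0298 × 0.963102
F = 0.9918 USD per EUR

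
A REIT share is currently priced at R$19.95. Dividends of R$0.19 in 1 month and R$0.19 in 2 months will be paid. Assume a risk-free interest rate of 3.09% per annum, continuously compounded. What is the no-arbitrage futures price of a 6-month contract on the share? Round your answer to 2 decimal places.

PV(dividends) I = 0.19·e^(−0.0309·1/12) + 0.19·e^(−0.0309·2/12)
I = 0.1895 + 0.1890 = 0.3785
F = (S − I)·e^(rT) = (19.95 − 0.3785) · e^(0.0309·6/12)
= 19.5715 · e^0.015450 = 19.5715 × 1.015570 = R$19.88

R$19.88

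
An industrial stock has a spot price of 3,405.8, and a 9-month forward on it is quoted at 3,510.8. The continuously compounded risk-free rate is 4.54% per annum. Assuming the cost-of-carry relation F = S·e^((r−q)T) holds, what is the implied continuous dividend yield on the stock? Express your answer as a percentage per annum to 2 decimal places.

From F = S·e^((r−q)T): (r − q) = ln(F/S)/T
ln(3510.8/3405.8) = ln(1.030830) = 0.030364
(r − q) = 0.030364 / (9/12) = 0.040485
q = r − ln(F/S)/T = 0.0454 − 0.040485 = 0.004915
q = 0.49%

0.49%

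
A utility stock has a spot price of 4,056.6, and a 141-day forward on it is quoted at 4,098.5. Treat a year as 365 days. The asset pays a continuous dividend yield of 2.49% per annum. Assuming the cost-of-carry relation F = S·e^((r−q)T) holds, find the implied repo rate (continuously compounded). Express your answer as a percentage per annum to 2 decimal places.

5.15%

From F = S·e^((r−q)T): (r − q) = ln(F/S)/T
ln(4098.5/4056.6) = ln(1.010329) = 0.010276
(r − q) = 0.010276 / (141/365) = 0.026601
r = ln(F/S)/T + q = 0.026601 + 0.0249 = 0.051501
r = 5.15%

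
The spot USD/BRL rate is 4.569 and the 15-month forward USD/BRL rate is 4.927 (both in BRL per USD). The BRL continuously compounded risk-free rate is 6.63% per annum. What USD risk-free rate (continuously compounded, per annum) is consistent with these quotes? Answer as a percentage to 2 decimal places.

0.60%

F = S·e^((r_BRL − r_USD)T) ⇒ r_USD = r_BRL − ln(F/S)/T
ln(4.927/4.569) = 0.075436; /(15/12) = 0.060349
r_USD = 0.0663 − 0.060349 = 0.005951
r_USD = 0.60%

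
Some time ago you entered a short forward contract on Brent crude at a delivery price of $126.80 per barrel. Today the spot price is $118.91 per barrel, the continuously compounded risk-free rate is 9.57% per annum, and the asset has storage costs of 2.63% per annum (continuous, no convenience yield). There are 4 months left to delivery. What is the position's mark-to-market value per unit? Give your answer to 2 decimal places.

Current fair forward for the remaining 4 months: F = S·e^((r + u)·T), (r + u) = 0.0957 + 0.0263 = 0.1220
F = 118.91 · e^(0.1220 × 4/12) = 118.91 × 1.041505 = 123.8454
Value of long forward = (F − K)·e^(−rT) = (123.8454 − 126.80) · e^(−0.0957·4/12)
= -2.9546 × 0.968603 = -2.86
Short position value = −(long value) = $2.86

$2.86 per barrel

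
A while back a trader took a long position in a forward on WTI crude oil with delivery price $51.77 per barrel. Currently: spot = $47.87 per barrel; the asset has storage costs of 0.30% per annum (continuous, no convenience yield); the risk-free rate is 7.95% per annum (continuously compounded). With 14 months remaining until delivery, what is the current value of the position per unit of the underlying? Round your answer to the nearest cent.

$0.85 per barrel

Current fair forward for the remaining 14 months: F = S·e^((r + u)·T), (r + u) = 0.0795 + 0.0030 = 0.0825
F = 47.87 · e^(0.0825 × 14/12) = 47.87 × 1.101034 = 52.7065
Value of long forward = (F − K)·e^(−rT) = (52.7065 − 51.77) · e^(−0.0795·14/12)
= 0.9365 × 0.911421 = 0.85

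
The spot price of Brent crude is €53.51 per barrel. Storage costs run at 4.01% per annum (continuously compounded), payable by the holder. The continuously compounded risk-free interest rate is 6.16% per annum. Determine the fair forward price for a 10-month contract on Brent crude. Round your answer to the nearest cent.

€58.24 per barrel

Net carry = r + u − y = 0.0616 + 0.0401 − 0.0000 = 0.1017
F = S·e^((r+u−y)T) = 53.51 · e^(0.1017 × 10/12) = 53.51 · e^0.084750
= 53.51 × 1.088445 = €58.24 per barrel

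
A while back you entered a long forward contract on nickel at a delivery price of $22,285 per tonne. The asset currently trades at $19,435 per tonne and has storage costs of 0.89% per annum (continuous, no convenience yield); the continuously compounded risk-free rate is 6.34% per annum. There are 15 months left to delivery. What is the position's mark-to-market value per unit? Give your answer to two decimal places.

-$934.66 per tonne

Current fair forward for the remaining 15 months: F = S·e^((r + u)·T), (r + u) = 0.0634 + 0.0089 = 0.0723
F = 19435 · e^(0.0723 × 15/12) = 19435 × 1.09458468 = 21273.2533
Value of long forward = (F − K)·e^(−rT) = (21273.2533 − 22285) · e^(−0.0634·15/12)
= -1011.7467 × 0.92380894 = -934.66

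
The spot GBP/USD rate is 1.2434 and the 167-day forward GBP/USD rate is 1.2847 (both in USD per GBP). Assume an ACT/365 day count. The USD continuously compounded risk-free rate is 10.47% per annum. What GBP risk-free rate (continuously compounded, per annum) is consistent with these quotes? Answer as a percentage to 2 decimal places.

3.33%

F = S·e^((r_USD − r_GBP)T) ⇒ r_GBP = r_USD − ln(F/S)/T
ln(1.2847/1.2434) = 0.032676; /(167/365) = 0.071418
r_GBP = 0.1047 − 0.071418 = 0.033282
r_GBP = 3.33%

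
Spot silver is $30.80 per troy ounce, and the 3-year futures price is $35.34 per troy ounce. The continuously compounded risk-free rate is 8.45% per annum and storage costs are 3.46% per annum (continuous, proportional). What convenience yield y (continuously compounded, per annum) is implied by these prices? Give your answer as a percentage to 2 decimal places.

7.33%

F = S·e^((r+u−y)T) ⇒ (r+u−y) = ln(F/S)/T
ln(35.34/30.80) = 0.137501; /T ⇒ 0.045834
y = r + u − ln(F/S)/T = 0.0845 + 0.0346 − 0.045834 = 0.073266
y = 7.33%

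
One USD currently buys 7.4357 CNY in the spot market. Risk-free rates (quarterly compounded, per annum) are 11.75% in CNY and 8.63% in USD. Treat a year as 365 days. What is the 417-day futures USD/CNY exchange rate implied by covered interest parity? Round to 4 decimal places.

By covered interest parity, F = S · (1+r_CNY/4)^(4T) / (1+r_USD/4)^(4T)
= 7.4357 × 1.141457 / 1.102462 = 7.4357 × 1.035371
F = 7.6987 CNY per USD

7.6987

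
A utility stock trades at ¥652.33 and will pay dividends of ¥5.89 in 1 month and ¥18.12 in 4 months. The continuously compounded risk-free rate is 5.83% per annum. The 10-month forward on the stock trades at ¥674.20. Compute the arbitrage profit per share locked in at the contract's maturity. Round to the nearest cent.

PV(dividends) I = 5.89·e^(−0.0583·1/12) + 18.12·e^(−0.0583·4/12) = 23.6327
Fair forward F* = (S − I)·e^(rT) = (652.33 − 23.6327)·e^0.048583 = 628.6973 × 1.049783 = 659.9957
Market ¥674.20 > fair 659.9957: forward overpriced → cash-and-carry (borrow at r, buy the stock and collect the dividends, short the forward).
Profit at T = |F_mkt − F*| = |674.20 − 659.9957| = ¥14.20 per share

¥14.20 per share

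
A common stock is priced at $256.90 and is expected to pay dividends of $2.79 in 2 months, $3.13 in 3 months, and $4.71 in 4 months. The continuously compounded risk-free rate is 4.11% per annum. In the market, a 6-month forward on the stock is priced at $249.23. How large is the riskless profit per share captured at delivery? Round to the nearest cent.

$2.27 per share

PV(dividends) I = 2.79·e^(−0.0411·2/12) + 3.13·e^(−0.0411·3/12) + 4.71·e^(−0.0411·4/12) = 10.5149
Fair forward F* = (S − I)·e^(rT) = (256.90 − 10.5149)·e^0.020550 = 246.3851 × 1.020763 = 251.5008
Market $249.23 < fair 251.5008: forward underpriced → reverse cash-and-carry (short the stock, invest proceeds at r, pay the dividends, go long the forward).
Profit at T = |F_mkt − F*| = |249.23 − 251.5008| = $2.27 per share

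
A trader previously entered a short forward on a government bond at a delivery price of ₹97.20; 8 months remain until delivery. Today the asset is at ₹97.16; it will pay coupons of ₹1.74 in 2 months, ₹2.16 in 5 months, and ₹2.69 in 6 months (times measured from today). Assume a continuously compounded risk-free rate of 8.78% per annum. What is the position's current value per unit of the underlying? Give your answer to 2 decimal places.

PV(remaining coupons) I = 1.74·e^(−0.0878·2/12) + 2.16·e^(−0.0878·5/12) + 2.69·e^(−0.0878·6/12) = 6.3716
Current forward F = (S − I)·e^(rT) = (97.16 − 6.3716)·e^(0.0878·8/12) = 90.7884 × 1.060280 = 96.2611
Value (long) = (F − K)·e^(−rT) = (96.2611 − 97.20) × 0.943147 = -0.8855
Short position value = −(long value) = ₹0.89

₹0.89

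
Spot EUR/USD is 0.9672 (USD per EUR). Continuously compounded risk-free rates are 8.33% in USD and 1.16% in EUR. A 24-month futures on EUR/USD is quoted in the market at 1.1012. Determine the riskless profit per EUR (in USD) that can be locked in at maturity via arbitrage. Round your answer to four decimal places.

Fair futures: F* = S·e^(carry·T), with carry = (r_USD − r_EUR) = 0.0833 − 0.0116 = 0.0717
F* = 0.9672 · e^(0.0717 × 24/12) = 0.9672 · e^0.143400 = 0.9672 × 1.154191 = 1.1163
Market 1.1012 < fair 1.1163: forward underpriced → reverse cash-and-carry (short spot, go long the forward).
At maturity, profit = |F_mkt − F*| = |1.1012 − 1.1163| = 0.0151 per EUR (in USD)

0.0151 per EUR (in USD)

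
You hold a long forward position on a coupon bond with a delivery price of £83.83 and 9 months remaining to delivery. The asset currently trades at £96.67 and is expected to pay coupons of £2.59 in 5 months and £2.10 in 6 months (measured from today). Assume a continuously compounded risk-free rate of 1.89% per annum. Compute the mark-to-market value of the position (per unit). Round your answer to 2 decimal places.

PV(remaining coupons) I = 2.59·e^(−0.0189·5/12) + 2.10·e^(−0.0189·6/12) = 4.6499
Current forward F = (S − I)·e^(rT) = (96.67 − 4.6499)·e^(0.0189·9/12) = 92.0201 × 1.014276 = 93.3338
Value (long) = (F − K)·e^(−rT) = (93.3338 − 83.83) × 0.985925 = 9.3700
Value = £9.37

£9.37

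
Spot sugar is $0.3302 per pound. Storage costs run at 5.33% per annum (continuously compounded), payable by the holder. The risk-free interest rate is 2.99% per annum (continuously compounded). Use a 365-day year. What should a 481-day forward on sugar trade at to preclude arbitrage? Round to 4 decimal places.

Net carry = r + u − y = 0.0299 + 0.0533 − 0.0000 = 0.0832
F = S·e^((r+u−y)T) = 0.3302 · e^(0.0832 × 481/365) = 0.3302 · e^0.109642
= 0.3302 × 1.115879 = $0.3685 per pound

$0.3685 per pound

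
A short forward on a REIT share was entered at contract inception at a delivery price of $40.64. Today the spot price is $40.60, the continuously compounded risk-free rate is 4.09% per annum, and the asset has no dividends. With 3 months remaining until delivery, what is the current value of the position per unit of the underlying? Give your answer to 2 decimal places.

-$0.37

Current fair forward for the remaining 3 months: F = S·e^(r·T), r = 0.0409
F = 40.60 · e^(0.0409 × 3/12) = 40.60 × 1.010277 = 41.0172
Value of long forward = (F − K)·e^(−rT) = (41.0172 − 40.64) · e^(−0.0409·3/12)
= 0.3772 × 0.989827 = 0.37
Short position value = −(long value) = -$0.37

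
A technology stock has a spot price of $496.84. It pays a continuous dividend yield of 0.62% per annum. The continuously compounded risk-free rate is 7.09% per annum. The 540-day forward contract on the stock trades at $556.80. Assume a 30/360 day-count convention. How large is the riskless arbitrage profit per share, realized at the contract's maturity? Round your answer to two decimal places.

$9.32 per share

Fair forward: F* = S·e^(carry·T), with carry = (r − q) = 0.0709 − 0.0062 = 0.0647
F* = 496.84 · e^(0.0647 × 540/360) = 496.84 · e^0.097050 = 496.84 × 1.101915 = $547.4754
Market $556.80 > fair $547.4754: forward overpriced → cash-and-carry (buy spot, short the forward).
At maturity, profit = |F_mkt − F*| = |556.80 − 547.4754| = $9.32 per share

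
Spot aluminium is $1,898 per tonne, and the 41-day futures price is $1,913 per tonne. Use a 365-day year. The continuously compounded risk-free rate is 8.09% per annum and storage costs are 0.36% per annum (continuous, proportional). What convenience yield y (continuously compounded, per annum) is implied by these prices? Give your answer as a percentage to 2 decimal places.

F = S·e^((r+u−y)T) ⇒ (r+u−y) = ln(F/S)/T
ln(1913/1898) = 0.007872; /T ⇒ 0.070080
y = r + u − ln(F/S)/T = 0.0809 + 0.0036 − 0.070080 = 0.014420
y = 1.44%

1.44%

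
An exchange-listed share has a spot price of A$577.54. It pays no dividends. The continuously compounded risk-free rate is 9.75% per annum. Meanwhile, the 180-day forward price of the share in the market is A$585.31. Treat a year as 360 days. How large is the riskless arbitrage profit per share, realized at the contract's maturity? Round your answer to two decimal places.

A$21.08 per share

Fair forward: F* = S·e^(carry·T), with carry = r = 0.0975
F* = 577.54 · e^(0.0975 × 180/360) = 577.54 · e^0.048750 = 577.54 × 1.049958 = A$606.3927
Market A$585.31 < fair A$606.3927: forward underpriced → reverse cash-and-carry (short spot, go long the forward).
At maturity, profit = |F_mkt − F*| = |585.31 − 606.3927| = A$21.08 per share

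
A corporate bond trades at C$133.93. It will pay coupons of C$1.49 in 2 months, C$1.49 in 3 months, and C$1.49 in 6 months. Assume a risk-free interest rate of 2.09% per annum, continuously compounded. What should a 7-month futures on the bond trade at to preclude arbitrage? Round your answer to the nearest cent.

C$131.08

PV(coupons) I = 1.49·e^(−0.0209·2/12) + 1.49·e^(−0.0209·3/12) + 1.49·e^(−0.0209·6/12)
I = 1.4848 + 1.4822 + 1.4745 = 4.4415
F = (S − I)·e^(rT) = (133.93 − 4.4415) · e^(0.0209·7/12)
= 129.4885 · e^0.012192 = 129.4885 × 1.012267 = C$131.08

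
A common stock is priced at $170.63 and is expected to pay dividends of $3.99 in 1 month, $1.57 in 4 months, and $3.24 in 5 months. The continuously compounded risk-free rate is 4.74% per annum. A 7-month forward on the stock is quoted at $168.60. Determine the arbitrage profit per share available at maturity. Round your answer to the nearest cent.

$2.13 per share

PV(dividends) I = 3.99·e^(−0.0474·1/12) + 1.57·e^(−0.0474·4/12) + 3.24·e^(−0.0474·5/12) = 8.6963
Fair forward F* = (S − I)·e^(rT) = (170.63 − 8.6963)·e^0.027650 = 161.9337 × 1.028036 = 166.4737
Market $168.60 > fair 166.4737: forward overpriced → cash-and-carry (borrow at r, buy the stock and collect the dividends, short the forward).
Profit at T = |F_mkt − F*| = |168.60 − 166.4737| = $2.13 per share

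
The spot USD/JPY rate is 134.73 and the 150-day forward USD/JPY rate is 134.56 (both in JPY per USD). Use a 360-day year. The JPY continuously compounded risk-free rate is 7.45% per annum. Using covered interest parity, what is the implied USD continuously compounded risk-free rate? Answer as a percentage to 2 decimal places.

7.75%

F = S·e^((r_JPY − r_USD)T) ⇒ r_USD = r_JPY − ln(F/S)/T
ln(134.56/134.73) = -0.001263; /(150/360) = -0.003031
r_USD = 0.0745 + 0.003031 = 0.077531
r_USD = 7.75%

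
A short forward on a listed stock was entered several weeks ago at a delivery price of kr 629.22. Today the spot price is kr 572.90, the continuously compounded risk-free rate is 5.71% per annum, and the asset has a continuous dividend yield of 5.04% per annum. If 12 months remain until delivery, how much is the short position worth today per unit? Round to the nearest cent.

kr 49.56

Current fair forward for the remaining 12 months: F = S·e^((r − q)·T), (r − q) = 0.0571 − 0.0504 = 0.0067
F = 572.90 · e^(0.0067 × 12/12) = 572.90 × 1.006722 = 576.7510
Value of long forward = (F − K)·e^(−rT) = (576.7510 − 629.22) · e^(−0.0571·12/12)
= -52.4690 × 0.944500 = -49.56
Short position value = −(long value) = kr 49.56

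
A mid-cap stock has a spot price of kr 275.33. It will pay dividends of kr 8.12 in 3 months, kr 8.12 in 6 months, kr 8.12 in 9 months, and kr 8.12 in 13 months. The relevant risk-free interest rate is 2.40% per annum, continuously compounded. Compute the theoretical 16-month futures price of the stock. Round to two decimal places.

kr 251.26

PV(dividends) I = 8.12·e^(−0.0240·3/12) + 8.12·e^(−0.0240·6/12) + 8.12·e^(−0.0240·9/12) + 8.12·e^(−0.0240·13/12)
I = 8.0714 + 8.0231 + 7.9751 + 7.9116 = 31.9812
F = (S − I)·e^(rT) = (275.33 − 31.9812) · e^(0.0240·16/12)
= 243.3488 · e^0.032000 = 243.3488 × 1.032518 = kr 251.26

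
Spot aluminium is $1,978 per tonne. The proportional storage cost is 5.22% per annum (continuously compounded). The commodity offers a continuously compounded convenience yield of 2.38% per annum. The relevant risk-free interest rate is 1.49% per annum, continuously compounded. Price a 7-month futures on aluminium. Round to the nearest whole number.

Net carry = r + u − y = 0.0149 + 0.0522 − 0.0238 = 0.0433
F = S·e^((r+u−y)T) = 1978 · e^(0.0433 × 7/12) = 1978 · e^0.025258
= 1978 × 1.025580 = $2,029 per tonne

$2,029 per tonne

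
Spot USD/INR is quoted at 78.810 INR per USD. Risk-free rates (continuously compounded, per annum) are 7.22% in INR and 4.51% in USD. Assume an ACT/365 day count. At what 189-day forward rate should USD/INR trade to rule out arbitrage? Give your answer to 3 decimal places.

F = S·e^((r_INR − r_USD)T) = 78.810 · e^((0.0722 − 0.0451) × 189/365)
= 78.810 · e^0.014033 = 78.810 × 1.014132
F = 79.924 INR per USD

79.924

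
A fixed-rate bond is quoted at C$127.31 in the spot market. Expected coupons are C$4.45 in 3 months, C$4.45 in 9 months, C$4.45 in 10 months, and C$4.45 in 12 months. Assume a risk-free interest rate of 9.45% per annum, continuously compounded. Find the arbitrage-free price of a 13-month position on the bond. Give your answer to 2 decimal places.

C$122.59

PV(coupons) I = 4.45·e^(−0.0945·3/12) + 4.45·e^(−0.0945·9/12) + 4.45·e^(−0.0945·10/12) + 4.45·e^(−0.0945·12/12)
I = 4.3461 + 4.1455 + 4.1130 + 4.0487 = 16.6533
F = (S − I)·e^(rT) = (127.31 − 16.6533) · e^(0.0945·13/12)
= 110.6567 · e^0.102375 = 110.6567 × 1.107799 = C$122.59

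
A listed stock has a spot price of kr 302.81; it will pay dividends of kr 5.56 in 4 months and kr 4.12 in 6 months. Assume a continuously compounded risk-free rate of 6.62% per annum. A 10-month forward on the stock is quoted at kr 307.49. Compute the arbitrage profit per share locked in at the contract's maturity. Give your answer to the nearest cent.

kr 2.54 per share

PV(dividends) I = 5.56·e^(−0.0662·4/12) + 4.12·e^(−0.0662·6/12) = 9.4245
Fair forward F* = (S − I)·e^(rT) = (302.81 − 9.4245)·e^0.055167 = 293.3855 × 1.056717 = 310.0254
Market kr 307.49 < fair 310.0254: forward underpriced → reverse cash-and-carry (short the stock, invest proceeds at r, pay the dividends, go long the forward).
Profit at T = |F_mkt − F*| = |307.49 − 310.0254| = kr 2.54 per share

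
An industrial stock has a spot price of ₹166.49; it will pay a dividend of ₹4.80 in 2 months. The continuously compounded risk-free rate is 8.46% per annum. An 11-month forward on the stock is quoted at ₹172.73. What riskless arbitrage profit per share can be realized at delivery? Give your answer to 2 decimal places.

₹2.07 per share

PV(dividends) I = 4.80·e^(−0.0846·2/12) = 4.7328
Fair forward F* = (S − I)·e^(rT) = (166.49 − 4.7328)·e^0.077550 = 161.7572 × 1.080636 = 174.8007
Market ₹172.73 < fair 174.8007: forward underpriced → reverse cash-and-carry (short the stock, invest proceeds at r, pay the dividends, go long the forward).
Profit at T = |F_mkt − F*| = |172.73 − 174.8007| = ₹2.07 per share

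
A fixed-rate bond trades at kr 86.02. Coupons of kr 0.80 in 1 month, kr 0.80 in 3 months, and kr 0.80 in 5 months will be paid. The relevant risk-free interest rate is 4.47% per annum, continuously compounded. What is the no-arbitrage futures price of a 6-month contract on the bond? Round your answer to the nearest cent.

kr 85.54

PV(coupons) I = 0.80·e^(−0.0447·1/12) + 0.80·e^(−0.0447·3/12) + 0.80·e^(−0.0447·5/12)
I = 0.7970 + 0.7911 + 0.7852 = 2.3733
F = (S − I)·e^(rT) = (86.02 − 2.3733) · e^(0.0447·6/12)
= 83.6467 · e^0.022350 = 83.6467 × 1.022602 = kr 85.54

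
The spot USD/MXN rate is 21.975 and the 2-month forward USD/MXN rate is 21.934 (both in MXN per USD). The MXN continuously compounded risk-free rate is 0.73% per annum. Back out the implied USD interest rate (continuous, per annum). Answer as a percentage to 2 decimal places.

1.85%

F = S·e^((r_MXN − r_USD)T) ⇒ r_USD = r_MXN − ln(F/S)/T
ln(21.934/21.975) = -0.001867; /(2/12) = -0.011202
r_USD = 0.0073 + 0.011202 = 0.018502
r_USD = 1.85%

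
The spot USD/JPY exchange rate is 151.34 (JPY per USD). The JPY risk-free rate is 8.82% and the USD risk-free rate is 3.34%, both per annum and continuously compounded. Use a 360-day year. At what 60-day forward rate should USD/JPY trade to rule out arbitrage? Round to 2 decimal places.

152.73

F = S·e^((r_JPY − r_USD)T) = 151.34 · e^((0.0882 − 0.0334) × 60/360)
= 151.34 · e^0.009133 = 151.34 × 1.009175
F = 152.73 JPY per USD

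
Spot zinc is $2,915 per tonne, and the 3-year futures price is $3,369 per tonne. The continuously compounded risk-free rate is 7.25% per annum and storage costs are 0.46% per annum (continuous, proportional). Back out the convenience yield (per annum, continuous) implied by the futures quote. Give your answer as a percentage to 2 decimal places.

F = S·e^((r+u−y)T) ⇒ (r+u−y) = ln(F/S)/T
ln(3369/2915) = 0.144746; /T ⇒ 0.048249
y = r + u − ln(F/S)/T = 0.0725 + 0.0046 − 0.048249 = 0.028851
y = 2.89%

2.89%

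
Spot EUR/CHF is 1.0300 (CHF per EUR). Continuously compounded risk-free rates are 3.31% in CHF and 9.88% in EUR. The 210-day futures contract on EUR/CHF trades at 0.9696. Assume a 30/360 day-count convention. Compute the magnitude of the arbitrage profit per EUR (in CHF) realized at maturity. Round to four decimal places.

0.0217 per EUR (in CHF)

Fair futures: F* = S·e^(carry·T), with carry = (r_CHF − r_EUR) = 0.0331 − 0.0988 = -0.0657
F* = 1.0300 · e^(-0.0657 × 210/360) = 1.0300 · e^-0.038325 = 1.0300 × 0.962400 = 0.9913
Market 0.9696 < fair 0.9913: forward underpriced → reverse cash-and-carry (short spot, go long the forward).
At maturity, profit = |F_mkt − F*| = |0.9696 − 0.9913| = 0.0217 per EUR (in CHF)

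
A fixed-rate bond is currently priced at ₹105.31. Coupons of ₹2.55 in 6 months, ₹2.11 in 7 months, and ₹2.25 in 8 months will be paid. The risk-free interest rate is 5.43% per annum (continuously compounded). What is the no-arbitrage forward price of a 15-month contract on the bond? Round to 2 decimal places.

PV(coupons) I = 2.55·e^(−0.0543·6/12) + 2.11·e^(−0.0543·7/12) + 2.25·e^(−0.0543·8/12)
I = 2.4817 + 2.0442 + 2.1700 = 6.6959
F = (S − I)·e^(rT) = (105.31 − 6.6959) · e^(0.0543·15/12)
= 98.6141 · e^0.067875 = 98.6141 × 1.070232 = ₹105.54

₹105.54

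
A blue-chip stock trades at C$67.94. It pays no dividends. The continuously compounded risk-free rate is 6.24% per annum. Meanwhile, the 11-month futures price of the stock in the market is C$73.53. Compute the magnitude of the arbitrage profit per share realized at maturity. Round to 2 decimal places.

Fair futures: F* = S·e^(carry·T), with carry = r = 0.0624
F* = 67.94 · e^(0.0624 × 11/12) = 67.94 · e^0.057200 = 67.94 × 1.058868 = C$71.9395
Market C$73.53 > fair C$71.9395: forward overpriced → cash-and-carry (buy spot, short the forward).
At maturity, profit = |F_mkt − F*| = |73.53 − 71.9395| = C$1.59 per share

C$1.59 per share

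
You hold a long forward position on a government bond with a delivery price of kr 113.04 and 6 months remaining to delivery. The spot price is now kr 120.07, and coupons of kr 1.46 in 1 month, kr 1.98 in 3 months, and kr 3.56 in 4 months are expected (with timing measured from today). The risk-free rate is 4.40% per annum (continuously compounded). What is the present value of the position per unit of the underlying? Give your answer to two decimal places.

kr 2.57

PV(remaining coupons) I = 1.46·e^(−0.0440·1/12) + 1.98·e^(−0.0440·3/12) + 3.56·e^(−0.0440·4/12) = 6.9212
Current forward F = (S − I)·e^(rT) = (120.07 − 6.9212)·e^(0.0440·6/12) = 113.1488 × 1.022244 = 115.6657
Value (long) = (F − K)·e^(−rT) = (115.6657 − 113.04) × 0.978240 = 2.5686
Value = kr 2.57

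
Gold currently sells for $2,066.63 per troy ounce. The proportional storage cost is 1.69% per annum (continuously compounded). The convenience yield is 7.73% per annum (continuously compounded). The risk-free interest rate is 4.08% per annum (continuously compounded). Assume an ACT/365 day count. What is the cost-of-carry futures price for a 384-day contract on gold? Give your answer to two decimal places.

$2,024.45 per troy ounce

Net carry = r + u − y = 0.0408 + 0.0169 − 0.0773 = -0.0196
F = S·e^((r+u−y)T) = 2066.63 · e^(-0.0196 × 384/365) = 2066.63 · e^-0.02062027
= 2066.63 × 0.97959087 = $2,024.45 per troy ounce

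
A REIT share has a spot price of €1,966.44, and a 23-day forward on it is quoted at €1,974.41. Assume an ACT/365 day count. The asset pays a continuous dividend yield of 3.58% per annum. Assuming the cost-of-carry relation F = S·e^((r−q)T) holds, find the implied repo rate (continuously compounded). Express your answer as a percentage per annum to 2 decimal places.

From F = S·e^((r−q)T): (r − q) = ln(F/S)/T
ln(1974.41/1966.44) = ln(1.004053) = 0.004045
(r − q) = 0.004045 / (23/365) = 0.064192
r = ln(F/S)/T + q = 0.064192 + 0.0358 = 0.099992
r = 10.00%

10.00%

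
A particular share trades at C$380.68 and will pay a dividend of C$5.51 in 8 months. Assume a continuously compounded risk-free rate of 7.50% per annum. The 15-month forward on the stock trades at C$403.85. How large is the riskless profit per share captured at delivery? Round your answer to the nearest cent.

PV(dividends) I = 5.51·e^(−0.0750·8/12) = 5.2413
Fair forward F* = (S − I)·e^(rT) = (380.68 − 5.2413)·e^0.093750 = 375.4387 × 1.098285 = 412.3387
Market C$403.85 < fair 412.3387: forward underpriced → reverse cash-and-carry (short the stock, invest proceeds at r, pay the dividends, go long the forward).
Profit at T = |F_mkt − F*| = |403.85 − 412.3387| = C$8.49 per share

C$8.49 per share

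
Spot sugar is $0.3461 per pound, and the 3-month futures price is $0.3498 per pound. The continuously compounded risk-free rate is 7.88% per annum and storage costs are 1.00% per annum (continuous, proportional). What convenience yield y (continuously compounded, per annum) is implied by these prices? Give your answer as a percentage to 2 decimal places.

F = S·e^((r+u−y)T) ⇒ (r+u−y) = ln(F/S)/T
ln(0.3498/0.3461) = 0.010634; /T ⇒ 0.042536
y = r + u − ln(F/S)/T = 0.0788 + 0.0100 − 0.042536 = 0.046264
y = 4.63%

4.63%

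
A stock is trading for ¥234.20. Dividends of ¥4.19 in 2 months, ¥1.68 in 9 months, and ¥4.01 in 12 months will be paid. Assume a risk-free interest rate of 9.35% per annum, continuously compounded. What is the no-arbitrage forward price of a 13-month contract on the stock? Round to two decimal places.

¥248.83

PV(dividends) I = 4.19·e^(−0.0935·2/12) + 1.68·e^(−0.0935·9/12) + 4.01·e^(−0.0935·12/12)
I = 4.1252 + 1.5662 + 3.6521 = 9.3435
F = (S − I)·e^(rT) = (234.20 − 9.3435) · e^(0.0935·13/12)
= 224.8565 · e^0.101292 = 224.8565 × 1.106600 = ¥248.83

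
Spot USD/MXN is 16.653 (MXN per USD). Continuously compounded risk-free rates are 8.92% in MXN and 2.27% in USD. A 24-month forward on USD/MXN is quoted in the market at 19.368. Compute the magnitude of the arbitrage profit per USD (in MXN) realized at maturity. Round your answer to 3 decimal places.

0.346 per USD (in MXN)

Fair forward: F* = S·e^(carry·T), with carry = (r_MXN − r_USD) = 0.0892 − 0.0227 = 0.0665
F* = 16.653 · e^(0.0665 × 24/12) = 16.653 · e^0.133000 = 16.653 × 1.142250 = 19.0219
Market 19.368 > fair 19.0219: forward overpriced → cash-and-carry (buy spot, short the forward).
At maturity, profit = |F_mkt − F*| = |19.368 − 19.0219| = 0.346 per USD (in MXN)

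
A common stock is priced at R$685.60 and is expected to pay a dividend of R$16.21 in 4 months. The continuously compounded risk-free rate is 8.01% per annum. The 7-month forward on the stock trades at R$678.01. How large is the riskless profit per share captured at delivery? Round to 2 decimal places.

R$23.85 per share

PV(dividends) I = 16.21·e^(−0.0801·4/12) = 15.7829
Fair forward F* = (S − I)·e^(rT) = (685.60 − 15.7829)·e^0.046725 = 669.8171 × 1.047834 = 701.8571
Market R$678.01 < fair 701.8571: forward underpriced → reverse cash-and-carry (short the stock, invest proceeds at r, pay the dividends, go long the forward).
Profit at T = |F_mkt − F*| = |678.01 − 701.8571| = R$23.85 per share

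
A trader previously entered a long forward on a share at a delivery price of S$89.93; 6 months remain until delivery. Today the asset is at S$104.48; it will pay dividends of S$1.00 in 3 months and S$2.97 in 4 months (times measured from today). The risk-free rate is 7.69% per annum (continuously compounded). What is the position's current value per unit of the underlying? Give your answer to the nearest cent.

S$14.07

PV(remaining dividends) I = 1.00·e^(−0.0769·3/12) + 2.97·e^(−0.0769·4/12) = 3.8758
Current forward F = (S − I)·e^(rT) = (104.48 − 3.8758)·e^(0.0769·6/12) = 100.6042 × 1.039199 = 104.5478
Value (long) = (F − K)·e^(−rT) = (104.5478 − 89.93) × 0.962280 = 14.0664
Value = S$14.07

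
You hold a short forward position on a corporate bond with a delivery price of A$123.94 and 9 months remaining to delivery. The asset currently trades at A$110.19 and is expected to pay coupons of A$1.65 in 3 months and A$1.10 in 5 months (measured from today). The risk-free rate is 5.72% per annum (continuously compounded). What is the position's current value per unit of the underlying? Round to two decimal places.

PV(remaining coupons) I = 1.65·e^(−0.0572·3/12) + 1.10·e^(−0.0572·5/12) = 2.7007
Current forward F = (S − I)·e^(rT) = (110.19 − 2.7007)·e^(0.0572·9/12) = 107.4893 × 1.043834 = 112.2010
Value (long) = (F − K)·e^(−rT) = (112.2010 − 123.94) × 0.958007 = -11.2460
Short position value = −(long value) = A$11.25

A$11.25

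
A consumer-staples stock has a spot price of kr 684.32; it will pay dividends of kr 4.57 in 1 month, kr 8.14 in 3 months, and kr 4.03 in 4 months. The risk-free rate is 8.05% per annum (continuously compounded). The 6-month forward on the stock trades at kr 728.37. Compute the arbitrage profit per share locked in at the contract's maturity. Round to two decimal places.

PV(dividends) I = 4.57·e^(−0.0805·1/12) + 8.14·e^(−0.0805·3/12) + 4.03·e^(−0.0805·4/12) = 16.4406
Fair forward F* = (S − I)·e^(rT) = (684.32 − 16.4406)·e^0.040250 = 667.8794 × 1.041071 = 695.3099
Market kr 728.37 > fair 695.3099: forward overpriced → cash-and-carry (borrow at r, buy the stock and collect the dividends, short the forward).
Profit at T = |F_mkt − F*| = |728.37 − 695.3099| = kr 33.06 per share

kr 33.06 per share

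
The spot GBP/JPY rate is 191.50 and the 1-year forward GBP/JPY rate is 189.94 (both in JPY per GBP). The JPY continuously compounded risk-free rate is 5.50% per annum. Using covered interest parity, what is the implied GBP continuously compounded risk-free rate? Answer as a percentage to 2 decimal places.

F = S·e^((r_JPY − r_GBP)T) ⇒ r_GBP = r_JPY − ln(F/S)/T
ln(189.94/191.50) = -0.008180; /(1) = -0.008180
r_GBP = 0.0550 + 0.008180 = 0.063180
r_GBP = 6.32%

6.32%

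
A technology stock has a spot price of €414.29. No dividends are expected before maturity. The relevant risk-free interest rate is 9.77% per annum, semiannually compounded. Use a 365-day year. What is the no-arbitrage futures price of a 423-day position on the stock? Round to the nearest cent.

F = S · (1+r/2)^(2T)
= 414.29 × 1.116888
F = €462.72

€462.72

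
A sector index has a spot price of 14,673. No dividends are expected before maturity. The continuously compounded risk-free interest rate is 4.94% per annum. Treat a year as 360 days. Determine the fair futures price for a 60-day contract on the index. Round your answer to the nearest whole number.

F = S·e^(rT) = 14673 · e^(0.0494 × 60/360)
= 14673 · e^0.008233 = 14673 × 1.008267
F = 14,794

14,794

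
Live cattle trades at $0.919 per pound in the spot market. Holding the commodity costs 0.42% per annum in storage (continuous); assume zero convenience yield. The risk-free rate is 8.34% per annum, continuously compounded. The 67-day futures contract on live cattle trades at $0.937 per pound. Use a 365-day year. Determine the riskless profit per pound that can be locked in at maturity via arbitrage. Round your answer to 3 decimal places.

$0.003 per pound

Fair futures: F* = S·e^(carry·T), with carry = (r + u) = 0.0834 + 0.0042 = 0.0876
F* = 0.919 · e^(0.0876 × 67/365) = 0.919 · e^0.016080 = 0.919 × 1.016210 = $0.9339
Market $0.937 > fair $0.9339: forward overpriced → cash-and-carry (buy spot, short the forward).
At maturity, profit = |F_mkt − F*| = |0.937 − 0.9339| = $0.003 per pound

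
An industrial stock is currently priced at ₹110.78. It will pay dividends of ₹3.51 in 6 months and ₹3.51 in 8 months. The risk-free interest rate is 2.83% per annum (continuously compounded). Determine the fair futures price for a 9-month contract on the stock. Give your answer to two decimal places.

PV(dividends) I = 3.51·e^(−0.0283·6/12) + 3.51·e^(−0.0283·8/12)
I = 3.4607 + 3.4444 = 6.9051
F = (S − I)·e^(rT) = (110.78 − 6.9051) · e^(0.0283·9/12)
= 103.8749 · e^0.021225 = 103.8749 × 1.021452 = ₹106.10

₹106.10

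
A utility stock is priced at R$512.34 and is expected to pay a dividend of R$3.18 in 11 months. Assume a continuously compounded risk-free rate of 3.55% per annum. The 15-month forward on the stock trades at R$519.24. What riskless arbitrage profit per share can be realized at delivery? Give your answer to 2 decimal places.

R$13.13 per share

PV(dividends) I = 3.18·e^(−0.0355·11/12) = 3.0782
Fair forward F* = (S − I)·e^(rT) = (512.34 − 3.0782)·e^0.044375 = 509.2618 × 1.045374 = 532.3690
Market R$519.24 < fair 532.3690: forward underpriced → reverse cash-and-carry (short the stock, invest proceeds at r, pay the dividends, go long the forward).
Profit at T = |F_mkt − F*| = |519.24 − 532.3690| = R$13.13 per share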